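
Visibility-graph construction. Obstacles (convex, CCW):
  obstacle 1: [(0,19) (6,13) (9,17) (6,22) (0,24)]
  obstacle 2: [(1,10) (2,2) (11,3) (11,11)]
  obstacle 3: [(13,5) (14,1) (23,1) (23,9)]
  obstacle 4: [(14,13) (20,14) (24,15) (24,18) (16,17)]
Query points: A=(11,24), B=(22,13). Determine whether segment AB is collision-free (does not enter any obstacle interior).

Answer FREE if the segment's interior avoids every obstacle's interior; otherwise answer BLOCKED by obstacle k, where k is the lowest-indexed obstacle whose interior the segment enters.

Obstacle 1 [(0,19) (6,13) (9,17) (6,22) (0,24)]:
  edge (0,19)–(6,13): clear
  edge (6,13)–(9,17): clear
  edge (9,17)–(6,22): clear
  edge (6,22)–(0,24): clear
  edge (0,24)–(0,19): clear
  midpoint (33/2,37/2) outside
  → clear
Obstacle 2 [(1,10) (2,2) (11,3) (11,11)]:
  edge (1,10)–(2,2): clear
  edge (2,2)–(11,3): clear
  edge (11,3)–(11,11): clear
  edge (11,11)–(1,10): clear
  midpoint (33/2,37/2) outside
  → clear
Obstacle 3 [(13,5) (14,1) (23,1) (23,9)]:
  edge (13,5)–(14,1): clear
  edge (14,1)–(23,1): clear
  edge (23,1)–(23,9): clear
  edge (23,9)–(13,5): clear
  midpoint (33/2,37/2) outside
  → clear
Obstacle 4 [(14,13) (20,14) (24,15) (24,18) (16,17)]:
  edge (14,13)–(20,14): clear
  edge (20,14)–(24,15): crosses AB
  edge (24,15)–(24,18): clear
  edge (24,18)–(16,17): crosses AB
  edge (16,17)–(14,13): clear
  → BLOCKED

BLOCKED by obstacle 4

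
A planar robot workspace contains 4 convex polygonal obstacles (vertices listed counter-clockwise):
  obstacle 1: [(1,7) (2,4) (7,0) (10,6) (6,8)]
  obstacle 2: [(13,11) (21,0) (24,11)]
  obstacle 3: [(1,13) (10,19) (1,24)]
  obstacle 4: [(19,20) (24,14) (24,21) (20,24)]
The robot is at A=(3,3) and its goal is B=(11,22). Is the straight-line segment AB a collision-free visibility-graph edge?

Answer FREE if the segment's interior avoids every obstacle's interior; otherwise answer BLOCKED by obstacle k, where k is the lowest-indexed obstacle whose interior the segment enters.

Obstacle 1 [(1,7) (2,4) (7,0) (10,6) (6,8)]:
  edge (1,7)–(2,4): clear
  edge (2,4)–(7,0): crosses AB
  edge (7,0)–(10,6): clear
  edge (10,6)–(6,8): clear
  edge (6,8)–(1,7): crosses AB
  → BLOCKED
Obstacle 2 [(13,11) (21,0) (24,11)]:
  edge (13,11)–(21,0): clear
  edge (21,0)–(24,11): clear
  edge (24,11)–(13,11): clear
  midpoint (7,25/2) outside
  → clear
Obstacle 3 [(1,13) (10,19) (1,24)]:
  edge (1,13)–(10,19): crosses AB
  edge (10,19)–(1,24): crosses AB
  edge (1,24)–(1,13): clear
  → BLOCKED
Obstacle 4 [(19,20) (24,14) (24,21) (20,24)]:
  edge (19,20)–(24,14): clear
  edge (24,14)–(24,21): clear
  edge (24,21)–(20,24): clear
  edge (20,24)–(19,20): clear
  midpoint (7,25/2) outside
  → clear

BLOCKED by obstacle 1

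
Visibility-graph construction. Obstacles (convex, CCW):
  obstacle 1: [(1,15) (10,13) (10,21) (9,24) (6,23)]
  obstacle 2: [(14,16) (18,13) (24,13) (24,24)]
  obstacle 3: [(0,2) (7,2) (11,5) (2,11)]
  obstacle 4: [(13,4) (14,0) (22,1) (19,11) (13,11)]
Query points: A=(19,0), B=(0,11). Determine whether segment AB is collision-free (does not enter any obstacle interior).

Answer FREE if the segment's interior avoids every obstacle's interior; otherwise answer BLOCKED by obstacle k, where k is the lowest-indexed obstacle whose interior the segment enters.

BLOCKED by obstacle 3

Obstacle 1 [(1,15) (10,13) (10,21) (9,24) (6,23)]:
  edge (1,15)–(10,13): clear
  edge (10,13)–(10,21): clear
  edge (10,21)–(9,24): clear
  edge (9,24)–(6,23): clear
  edge (6,23)–(1,15): clear
  midpoint (19/2,11/2) outside
  → clear
Obstacle 2 [(14,16) (18,13) (24,13) (24,24)]:
  edge (14,16)–(18,13): clear
  edge (18,13)–(24,13): clear
  edge (24,13)–(24,24): clear
  edge (24,24)–(14,16): clear
  midpoint (19/2,11/2) outside
  → clear
Obstacle 3 [(0,2) (7,2) (11,5) (2,11)]:
  edge (0,2)–(7,2): clear
  edge (7,2)–(11,5): crosses AB
  edge (11,5)–(2,11): clear
  edge (2,11)–(0,2): crosses AB
  → BLOCKED
Obstacle 4 [(13,4) (14,0) (22,1) (19,11) (13,11)]:
  edge (13,4)–(14,0): crosses AB
  edge (14,0)–(22,1): crosses AB
  edge (22,1)–(19,11): clear
  edge (19,11)–(13,11): clear
  edge (13,11)–(13,4): clear
  → BLOCKED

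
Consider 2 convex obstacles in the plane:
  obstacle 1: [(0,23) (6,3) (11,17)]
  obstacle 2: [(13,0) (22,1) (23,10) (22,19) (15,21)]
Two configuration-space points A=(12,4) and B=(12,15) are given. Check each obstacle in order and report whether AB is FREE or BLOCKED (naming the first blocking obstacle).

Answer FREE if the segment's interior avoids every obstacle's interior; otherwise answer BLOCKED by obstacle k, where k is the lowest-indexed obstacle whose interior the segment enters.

FREE

Obstacle 1 [(0,23) (6,3) (11,17)]:
  edge (0,23)–(6,3): clear
  edge (6,3)–(11,17): clear
  edge (11,17)–(0,23): clear
  midpoint (12,19/2) outside
  → clear
Obstacle 2 [(13,0) (22,1) (23,10) (22,19) (15,21)]:
  edge (13,0)–(22,1): clear
  edge (22,1)–(23,10): clear
  edge (23,10)–(22,19): clear
  edge (22,19)–(15,21): clear
  edge (15,21)–(13,0): clear
  midpoint (12,19/2) outside
  → clear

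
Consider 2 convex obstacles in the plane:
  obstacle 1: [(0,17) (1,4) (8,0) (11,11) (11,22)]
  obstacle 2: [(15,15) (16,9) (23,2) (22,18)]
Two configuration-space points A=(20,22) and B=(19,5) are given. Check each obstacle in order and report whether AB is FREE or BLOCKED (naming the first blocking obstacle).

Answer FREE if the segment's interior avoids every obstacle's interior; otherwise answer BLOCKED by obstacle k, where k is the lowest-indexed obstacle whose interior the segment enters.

BLOCKED by obstacle 2

Obstacle 1 [(0,17) (1,4) (8,0) (11,11) (11,22)]:
  edge (0,17)–(1,4): clear
  edge (1,4)–(8,0): clear
  edge (8,0)–(11,11): clear
  edge (11,11)–(11,22): clear
  edge (11,22)–(0,17): clear
  midpoint (39/2,27/2) outside
  → clear
Obstacle 2 [(15,15) (16,9) (23,2) (22,18)]:
  edge (15,15)–(16,9): clear
  edge (16,9)–(23,2): crosses AB
  edge (23,2)–(22,18): clear
  edge (22,18)–(15,15): crosses AB
  → BLOCKED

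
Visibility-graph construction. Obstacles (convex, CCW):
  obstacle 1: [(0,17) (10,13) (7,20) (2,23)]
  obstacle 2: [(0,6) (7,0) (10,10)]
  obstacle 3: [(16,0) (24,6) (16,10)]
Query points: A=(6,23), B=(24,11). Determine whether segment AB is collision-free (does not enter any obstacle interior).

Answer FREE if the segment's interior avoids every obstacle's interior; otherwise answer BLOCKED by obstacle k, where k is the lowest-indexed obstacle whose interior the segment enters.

FREE

Obstacle 1 [(0,17) (10,13) (7,20) (2,23)]:
  edge (0,17)–(10,13): clear
  edge (10,13)–(7,20): clear
  edge (7,20)–(2,23): clear
  edge (2,23)–(0,17): clear
  midpoint (15,17) outside
  → clear
Obstacle 2 [(0,6) (7,0) (10,10)]:
  edge (0,6)–(7,0): clear
  edge (7,0)–(10,10): clear
  edge (10,10)–(0,6): clear
  midpoint (15,17) outside
  → clear
Obstacle 3 [(16,0) (24,6) (16,10)]:
  edge (16,0)–(24,6): clear
  edge (24,6)–(16,10): clear
  edge (16,10)–(16,0): clear
  midpoint (15,17) outside
  → clear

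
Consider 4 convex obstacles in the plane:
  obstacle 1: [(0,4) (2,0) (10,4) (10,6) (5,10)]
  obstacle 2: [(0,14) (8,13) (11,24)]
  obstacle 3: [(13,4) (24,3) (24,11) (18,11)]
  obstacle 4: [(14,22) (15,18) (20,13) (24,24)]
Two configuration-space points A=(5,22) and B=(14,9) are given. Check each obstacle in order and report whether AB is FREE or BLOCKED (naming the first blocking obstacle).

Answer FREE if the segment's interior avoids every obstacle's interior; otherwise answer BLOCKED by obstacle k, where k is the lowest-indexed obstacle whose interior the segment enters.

Obstacle 1 [(0,4) (2,0) (10,4) (10,6) (5,10)]:
  edge (0,4)–(2,0): clear
  edge (2,0)–(10,4): clear
  edge (10,4)–(10,6): clear
  edge (10,6)–(5,10): clear
  edge (5,10)–(0,4): clear
  midpoint (19/2,31/2) outside
  → clear
Obstacle 2 [(0,14) (8,13) (11,24)]:
  edge (0,14)–(8,13): clear
  edge (8,13)–(11,24): crosses AB
  edge (11,24)–(0,14): crosses AB
  → BLOCKED
Obstacle 3 [(13,4) (24,3) (24,11) (18,11)]:
  edge (13,4)–(24,3): clear
  edge (24,3)–(24,11): clear
  edge (24,11)–(18,11): clear
  edge (18,11)–(13,4): clear
  midpoint (19/2,31/2) outside
  → clear
Obstacle 4 [(14,22) (15,18) (20,13) (24,24)]:
  edge (14,22)–(15,18): clear
  edge (15,18)–(20,13): clear
  edge (20,13)–(24,24): clear
  edge (24,24)–(14,22): clear
  midpoint (19/2,31/2) outside
  → clear

BLOCKED by obstacle 2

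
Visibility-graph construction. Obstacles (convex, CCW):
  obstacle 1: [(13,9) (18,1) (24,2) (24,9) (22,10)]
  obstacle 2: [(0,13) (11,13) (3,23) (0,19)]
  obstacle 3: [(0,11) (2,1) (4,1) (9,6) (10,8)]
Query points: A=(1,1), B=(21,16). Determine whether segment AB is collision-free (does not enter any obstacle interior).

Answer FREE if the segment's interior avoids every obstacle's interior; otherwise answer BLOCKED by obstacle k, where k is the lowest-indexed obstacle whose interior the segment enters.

BLOCKED by obstacle 3

Obstacle 1 [(13,9) (18,1) (24,2) (24,9) (22,10)]:
  edge (13,9)–(18,1): clear
  edge (18,1)–(24,2): clear
  edge (24,2)–(24,9): clear
  edge (24,9)–(22,10): clear
  edge (22,10)–(13,9): clear
  midpoint (11,17/2) outside
  → clear
Obstacle 2 [(0,13) (11,13) (3,23) (0,19)]:
  edge (0,13)–(11,13): clear
  edge (11,13)–(3,23): clear
  edge (3,23)–(0,19): clear
  edge (0,19)–(0,13): clear
  midpoint (11,17/2) outside
  → clear
Obstacle 3 [(0,11) (2,1) (4,1) (9,6) (10,8)]:
  edge (0,11)–(2,1): crosses AB
  edge (2,1)–(4,1): clear
  edge (4,1)–(9,6): clear
  edge (9,6)–(10,8): crosses AB
  edge (10,8)–(0,11): clear
  → BLOCKED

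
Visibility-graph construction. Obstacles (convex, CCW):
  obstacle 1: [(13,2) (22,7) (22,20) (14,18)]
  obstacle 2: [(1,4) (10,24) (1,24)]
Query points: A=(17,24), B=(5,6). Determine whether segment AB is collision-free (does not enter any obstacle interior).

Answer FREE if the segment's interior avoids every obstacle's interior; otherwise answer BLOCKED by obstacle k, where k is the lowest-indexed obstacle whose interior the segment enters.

Obstacle 1 [(13,2) (22,7) (22,20) (14,18)]:
  edge (13,2)–(22,7): clear
  edge (22,7)–(22,20): clear
  edge (22,20)–(14,18): clear
  edge (14,18)–(13,2): clear
  midpoint (11,15) outside
  → clear
Obstacle 2 [(1,4) (10,24) (1,24)]:
  edge (1,4)–(10,24): clear
  edge (10,24)–(1,24): clear
  edge (1,24)–(1,4): clear
  midpoint (11,15) outside
  → clear

FREE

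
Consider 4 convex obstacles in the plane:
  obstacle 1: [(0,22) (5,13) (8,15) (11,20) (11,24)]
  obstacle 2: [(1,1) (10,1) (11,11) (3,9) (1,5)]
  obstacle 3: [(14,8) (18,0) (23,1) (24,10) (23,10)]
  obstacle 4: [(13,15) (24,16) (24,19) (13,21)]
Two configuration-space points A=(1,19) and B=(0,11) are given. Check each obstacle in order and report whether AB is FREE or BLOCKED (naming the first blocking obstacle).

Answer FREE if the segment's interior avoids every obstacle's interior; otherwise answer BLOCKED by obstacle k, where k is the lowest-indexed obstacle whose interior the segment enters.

FREE

Obstacle 1 [(0,22) (5,13) (8,15) (11,20) (11,24)]:
  edge (0,22)–(5,13): clear
  edge (5,13)–(8,15): clear
  edge (8,15)–(11,20): clear
  edge (11,20)–(11,24): clear
  edge (11,24)–(0,22): clear
  midpoint (1/2,15) outside
  → clear
Obstacle 2 [(1,1) (10,1) (11,11) (3,9) (1,5)]:
  edge (1,1)–(10,1): clear
  edge (10,1)–(11,11): clear
  edge (11,11)–(3,9): clear
  edge (3,9)–(1,5): clear
  edge (1,5)–(1,1): clear
  midpoint (1/2,15) outside
  → clear
Obstacle 3 [(14,8) (18,0) (23,1) (24,10) (23,10)]:
  edge (14,8)–(18,0): clear
  edge (18,0)–(23,1): clear
  edge (23,1)–(24,10): clear
  edge (24,10)–(23,10): clear
  edge (23,10)–(14,8): clear
  midpoint (1/2,15) outside
  → clear
Obstacle 4 [(13,15) (24,16) (24,19) (13,21)]:
  edge (13,15)–(24,16): clear
  edge (24,16)–(24,19): clear
  edge (24,19)–(13,21): clear
  edge (13,21)–(13,15): clear
  midpoint (1/2,15) outside
  → clear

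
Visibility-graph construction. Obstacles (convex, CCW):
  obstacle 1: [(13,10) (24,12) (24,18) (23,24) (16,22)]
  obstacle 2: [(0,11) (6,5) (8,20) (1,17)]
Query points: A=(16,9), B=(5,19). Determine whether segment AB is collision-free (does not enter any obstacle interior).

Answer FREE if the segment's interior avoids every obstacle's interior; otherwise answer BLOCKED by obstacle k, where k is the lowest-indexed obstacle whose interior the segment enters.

BLOCKED by obstacle 1

Obstacle 1 [(13,10) (24,12) (24,18) (23,24) (16,22)]:
  edge (13,10)–(24,12): crosses AB
  edge (24,12)–(24,18): clear
  edge (24,18)–(23,24): clear
  edge (23,24)–(16,22): clear
  edge (16,22)–(13,10): crosses AB
  → BLOCKED
Obstacle 2 [(0,11) (6,5) (8,20) (1,17)]:
  edge (0,11)–(6,5): clear
  edge (6,5)–(8,20): crosses AB
  edge (8,20)–(1,17): crosses AB
  edge (1,17)–(0,11): clear
  → BLOCKED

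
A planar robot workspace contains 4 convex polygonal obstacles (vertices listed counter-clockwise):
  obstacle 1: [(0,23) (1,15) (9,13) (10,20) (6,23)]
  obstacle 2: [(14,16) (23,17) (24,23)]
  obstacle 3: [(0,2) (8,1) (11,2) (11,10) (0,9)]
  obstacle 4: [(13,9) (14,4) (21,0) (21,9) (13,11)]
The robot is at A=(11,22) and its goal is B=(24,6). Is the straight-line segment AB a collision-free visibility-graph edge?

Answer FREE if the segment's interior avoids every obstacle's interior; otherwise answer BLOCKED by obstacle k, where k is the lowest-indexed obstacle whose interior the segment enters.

Obstacle 1 [(0,23) (1,15) (9,13) (10,20) (6,23)]:
  edge (0,23)–(1,15): clear
  edge (1,15)–(9,13): clear
  edge (9,13)–(10,20): clear
  edge (10,20)–(6,23): clear
  edge (6,23)–(0,23): clear
  midpoint (35/2,14) outside
  → clear
Obstacle 2 [(14,16) (23,17) (24,23)]:
  edge (14,16)–(23,17): crosses AB
  edge (23,17)–(24,23): clear
  edge (24,23)–(14,16): crosses AB
  → BLOCKED
Obstacle 3 [(0,2) (8,1) (11,2) (11,10) (0,9)]:
  edge (0,2)–(8,1): clear
  edge (8,1)–(11,2): clear
  edge (11,2)–(11,10): clear
  edge (11,10)–(0,9): clear
  edge (0,9)–(0,2): clear
  midpoint (35/2,14) outside
  → clear
Obstacle 4 [(13,9) (14,4) (21,0) (21,9) (13,11)]:
  edge (13,9)–(14,4): clear
  edge (14,4)–(21,0): clear
  edge (21,0)–(21,9): clear
  edge (21,9)–(13,11): clear
  edge (13,11)–(13,9): clear
  midpoint (35/2,14) outside
  → clear

BLOCKED by obstacle 2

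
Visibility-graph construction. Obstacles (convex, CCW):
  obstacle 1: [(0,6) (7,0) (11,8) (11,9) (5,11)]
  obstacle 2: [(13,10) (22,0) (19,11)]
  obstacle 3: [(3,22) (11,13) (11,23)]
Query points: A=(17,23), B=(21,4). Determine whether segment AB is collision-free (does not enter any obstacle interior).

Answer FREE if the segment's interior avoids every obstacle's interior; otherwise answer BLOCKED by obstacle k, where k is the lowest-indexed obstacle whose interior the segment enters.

FREE

Obstacle 1 [(0,6) (7,0) (11,8) (11,9) (5,11)]:
  edge (0,6)–(7,0): clear
  edge (7,0)–(11,8): clear
  edge (11,8)–(11,9): clear
  edge (11,9)–(5,11): clear
  edge (5,11)–(0,6): clear
  midpoint (19,27/2) outside
  → clear
Obstacle 2 [(13,10) (22,0) (19,11)]:
  edge (13,10)–(22,0): clear
  edge (22,0)–(19,11): clear
  edge (19,11)–(13,10): clear
  midpoint (19,27/2) outside
  → clear
Obstacle 3 [(3,22) (11,13) (11,23)]:
  edge (3,22)–(11,13): clear
  edge (11,13)–(11,23): clear
  edge (11,23)–(3,22): clear
  midpoint (19,27/2) outside
  → clear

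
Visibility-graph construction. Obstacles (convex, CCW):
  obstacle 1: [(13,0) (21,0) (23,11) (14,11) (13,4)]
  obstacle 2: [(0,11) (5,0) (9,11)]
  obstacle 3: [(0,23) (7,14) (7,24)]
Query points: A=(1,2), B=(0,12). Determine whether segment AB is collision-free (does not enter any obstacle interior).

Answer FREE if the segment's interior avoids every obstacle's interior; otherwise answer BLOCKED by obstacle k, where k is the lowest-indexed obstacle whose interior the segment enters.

BLOCKED by obstacle 2

Obstacle 1 [(13,0) (21,0) (23,11) (14,11) (13,4)]:
  edge (13,0)–(21,0): clear
  edge (21,0)–(23,11): clear
  edge (23,11)–(14,11): clear
  edge (14,11)–(13,4): clear
  edge (13,4)–(13,0): clear
  midpoint (1/2,7) outside
  → clear
Obstacle 2 [(0,11) (5,0) (9,11)]:
  edge (0,11)–(5,0): crosses AB
  edge (5,0)–(9,11): clear
  edge (9,11)–(0,11): crosses AB
  → BLOCKED
Obstacle 3 [(0,23) (7,14) (7,24)]:
  edge (0,23)–(7,14): clear
  edge (7,14)–(7,24): clear
  edge (7,24)–(0,23): clear
  midpoint (1/2,7) outside
  → clear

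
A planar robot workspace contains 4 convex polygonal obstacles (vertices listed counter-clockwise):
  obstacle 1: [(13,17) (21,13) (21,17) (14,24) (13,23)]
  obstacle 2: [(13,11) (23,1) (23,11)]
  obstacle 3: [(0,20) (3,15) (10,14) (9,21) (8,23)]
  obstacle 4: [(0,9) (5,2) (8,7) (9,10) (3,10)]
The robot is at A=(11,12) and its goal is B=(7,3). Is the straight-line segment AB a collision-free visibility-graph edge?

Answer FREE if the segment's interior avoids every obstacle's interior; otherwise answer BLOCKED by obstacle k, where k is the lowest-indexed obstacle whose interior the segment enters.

FREE

Obstacle 1 [(13,17) (21,13) (21,17) (14,24) (13,23)]:
  edge (13,17)–(21,13): clear
  edge (21,13)–(21,17): clear
  edge (21,17)–(14,24): clear
  edge (14,24)–(13,23): clear
  edge (13,23)–(13,17): clear
  midpoint (9,15/2) outside
  → clear
Obstacle 2 [(13,11) (23,1) (23,11)]:
  edge (13,11)–(23,1): clear
  edge (23,1)–(23,11): clear
  edge (23,11)–(13,11): clear
  midpoint (9,15/2) outside
  → clear
Obstacle 3 [(0,20) (3,15) (10,14) (9,21) (8,23)]:
  edge (0,20)–(3,15): clear
  edge (3,15)–(10,14): clear
  edge (10,14)–(9,21): clear
  edge (9,21)–(8,23): clear
  edge (8,23)–(0,20): clear
  midpoint (9,15/2) outside
  → clear
Obstacle 4 [(0,9) (5,2) (8,7) (9,10) (3,10)]:
  edge (0,9)–(5,2): clear
  edge (5,2)–(8,7): clear
  edge (8,7)–(9,10): clear
  edge (9,10)–(3,10): clear
  edge (3,10)–(0,9): clear
  midpoint (9,15/2) outside
  → clear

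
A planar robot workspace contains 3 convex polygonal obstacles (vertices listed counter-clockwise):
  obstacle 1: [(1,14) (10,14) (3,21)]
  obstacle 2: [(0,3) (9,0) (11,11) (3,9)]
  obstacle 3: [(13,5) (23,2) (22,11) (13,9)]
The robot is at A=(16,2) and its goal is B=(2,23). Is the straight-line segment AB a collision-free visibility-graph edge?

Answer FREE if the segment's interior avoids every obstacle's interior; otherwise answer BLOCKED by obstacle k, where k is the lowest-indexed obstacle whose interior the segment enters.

BLOCKED by obstacle 1

Obstacle 1 [(1,14) (10,14) (3,21)]:
  edge (1,14)–(10,14): crosses AB
  edge (10,14)–(3,21): crosses AB
  edge (3,21)–(1,14): clear
  → BLOCKED
Obstacle 2 [(0,3) (9,0) (11,11) (3,9)]:
  edge (0,3)–(9,0): clear
  edge (9,0)–(11,11): crosses AB
  edge (11,11)–(3,9): crosses AB
  edge (3,9)–(0,3): clear
  → BLOCKED
Obstacle 3 [(13,5) (23,2) (22,11) (13,9)]:
  edge (13,5)–(23,2): crosses AB
  edge (23,2)–(22,11): clear
  edge (22,11)–(13,9): clear
  edge (13,9)–(13,5): crosses AB
  → BLOCKED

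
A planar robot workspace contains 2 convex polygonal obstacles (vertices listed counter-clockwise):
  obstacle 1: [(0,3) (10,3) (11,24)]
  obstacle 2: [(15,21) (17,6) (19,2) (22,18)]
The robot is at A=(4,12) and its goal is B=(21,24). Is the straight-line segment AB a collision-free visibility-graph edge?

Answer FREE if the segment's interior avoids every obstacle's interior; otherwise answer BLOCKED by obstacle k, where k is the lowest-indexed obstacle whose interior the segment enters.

Obstacle 1 [(0,3) (10,3) (11,24)]:
  edge (0,3)–(10,3): clear
  edge (10,3)–(11,24): crosses AB
  edge (11,24)–(0,3): crosses AB
  → BLOCKED
Obstacle 2 [(15,21) (17,6) (19,2) (22,18)]:
  edge (15,21)–(17,6): crosses AB
  edge (17,6)–(19,2): clear
  edge (19,2)–(22,18): clear
  edge (22,18)–(15,21): crosses AB
  → BLOCKED

BLOCKED by obstacle 1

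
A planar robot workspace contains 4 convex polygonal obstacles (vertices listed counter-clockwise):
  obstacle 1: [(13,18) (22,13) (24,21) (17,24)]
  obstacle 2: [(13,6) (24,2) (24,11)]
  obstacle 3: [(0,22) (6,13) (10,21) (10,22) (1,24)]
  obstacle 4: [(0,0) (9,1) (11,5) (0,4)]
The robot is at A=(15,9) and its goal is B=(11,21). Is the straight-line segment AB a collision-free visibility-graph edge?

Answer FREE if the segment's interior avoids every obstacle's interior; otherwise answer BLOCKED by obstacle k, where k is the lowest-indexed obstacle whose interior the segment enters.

FREE

Obstacle 1 [(13,18) (22,13) (24,21) (17,24)]:
  edge (13,18)–(22,13): clear
  edge (22,13)–(24,21): clear
  edge (24,21)–(17,24): clear
  edge (17,24)–(13,18): clear
  midpoint (13,15) outside
  → clear
Obstacle 2 [(13,6) (24,2) (24,11)]:
  edge (13,6)–(24,2): clear
  edge (24,2)–(24,11): clear
  edge (24,11)–(13,6): clear
  midpoint (13,15) outside
  → clear
Obstacle 3 [(0,22) (6,13) (10,21) (10,22) (1,24)]:
  edge (0,22)–(6,13): clear
  edge (6,13)–(10,21): clear
  edge (10,21)–(10,22): clear
  edge (10,22)–(1,24): clear
  edge (1,24)–(0,22): clear
  midpoint (13,15) outside
  → clear
Obstacle 4 [(0,0) (9,1) (11,5) (0,4)]:
  edge (0,0)–(9,1): clear
  edge (9,1)–(11,5): clear
  edge (11,5)–(0,4): clear
  edge (0,4)–(0,0): clear
  midpoint (13,15) outside
  → clear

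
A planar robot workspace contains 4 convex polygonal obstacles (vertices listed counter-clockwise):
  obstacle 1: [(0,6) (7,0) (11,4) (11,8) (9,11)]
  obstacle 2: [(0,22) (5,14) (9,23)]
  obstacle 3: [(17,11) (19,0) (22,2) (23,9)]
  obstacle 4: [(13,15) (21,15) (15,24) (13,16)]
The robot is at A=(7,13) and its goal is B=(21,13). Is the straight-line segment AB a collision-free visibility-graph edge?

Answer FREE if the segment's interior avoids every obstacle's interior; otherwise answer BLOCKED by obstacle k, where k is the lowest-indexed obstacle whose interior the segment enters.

Obstacle 1 [(0,6) (7,0) (11,4) (11,8) (9,11)]:
  edge (0,6)–(7,0): clear
  edge (7,0)–(11,4): clear
  edge (11,4)–(11,8): clear
  edge (11,8)–(9,11): clear
  edge (9,11)–(0,6): clear
  midpoint (14,13) outside
  → clear
Obstacle 2 [(0,22) (5,14) (9,23)]:
  edge (0,22)–(5,14): clear
  edge (5,14)–(9,23): clear
  edge (9,23)–(0,22): clear
  midpoint (14,13) outside
  → clear
Obstacle 3 [(17,11) (19,0) (22,2) (23,9)]:
  edge (17,11)–(19,0): clear
  edge (19,0)–(22,2): clear
  edge (22,2)–(23,9): clear
  edge (23,9)–(17,11): clear
  midpoint (14,13) outside
  → clear
Obstacle 4 [(13,15) (21,15) (15,24) (13,16)]:
  edge (13,15)–(21,15): clear
  edge (21,15)–(15,24): clear
  edge (15,24)–(13,16): clear
  edge (13,16)–(13,15): clear
  midpoint (14,13) outside
  → clear

FREE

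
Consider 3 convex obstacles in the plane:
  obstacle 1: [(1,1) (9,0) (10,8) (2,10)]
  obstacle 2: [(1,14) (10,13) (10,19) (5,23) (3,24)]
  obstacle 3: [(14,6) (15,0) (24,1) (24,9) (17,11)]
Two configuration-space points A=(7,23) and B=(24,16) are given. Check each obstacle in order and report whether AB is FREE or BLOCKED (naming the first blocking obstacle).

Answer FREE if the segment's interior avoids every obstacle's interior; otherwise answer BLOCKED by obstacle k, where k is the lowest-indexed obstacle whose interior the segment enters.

Obstacle 1 [(1,1) (9,0) (10,8) (2,10)]:
  edge (1,1)–(9,0): clear
  edge (9,0)–(10,8): clear
  edge (10,8)–(2,10): clear
  edge (2,10)–(1,1): clear
  midpoint (31/2,39/2) outside
  → clear
Obstacle 2 [(1,14) (10,13) (10,19) (5,23) (3,24)]:
  edge (1,14)–(10,13): clear
  edge (10,13)–(10,19): clear
  edge (10,19)–(5,23): clear
  edge (5,23)–(3,24): clear
  edge (3,24)–(1,14): clear
  midpoint (31/2,39/2) outside
  → clear
Obstacle 3 [(14,6) (15,0) (24,1) (24,9) (17,11)]:
  edge (14,6)–(15,0): clear
  edge (15,0)–(24,1): clear
  edge (24,1)–(24,9): clear
  edge (24,9)–(17,11): clear
  edge (17,11)–(14,6): clear
  midpoint (31/2,39/2) outside
  → clear

FREE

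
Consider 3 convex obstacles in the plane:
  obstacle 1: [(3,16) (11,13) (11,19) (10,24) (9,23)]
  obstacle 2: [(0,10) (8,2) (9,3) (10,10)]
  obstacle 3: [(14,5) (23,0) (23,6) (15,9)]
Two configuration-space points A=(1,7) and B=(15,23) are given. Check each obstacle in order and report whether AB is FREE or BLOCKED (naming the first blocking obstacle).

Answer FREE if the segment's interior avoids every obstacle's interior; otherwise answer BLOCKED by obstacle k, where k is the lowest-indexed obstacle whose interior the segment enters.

Obstacle 1 [(3,16) (11,13) (11,19) (10,24) (9,23)]:
  edge (3,16)–(11,13): crosses AB
  edge (11,13)–(11,19): crosses AB
  edge (11,19)–(10,24): clear
  edge (10,24)–(9,23): clear
  edge (9,23)–(3,16): clear
  → BLOCKED
Obstacle 2 [(0,10) (8,2) (9,3) (10,10)]:
  edge (0,10)–(8,2): crosses AB
  edge (8,2)–(9,3): clear
  edge (9,3)–(10,10): clear
  edge (10,10)–(0,10): crosses AB
  → BLOCKED
Obstacle 3 [(14,5) (23,0) (23,6) (15,9)]:
  edge (14,5)–(23,0): clear
  edge (23,0)–(23,6): clear
  edge (23,6)–(15,9): clear
  edge (15,9)–(14,5): clear
  midpoint (8,15) outside
  → clear

BLOCKED by obstacle 1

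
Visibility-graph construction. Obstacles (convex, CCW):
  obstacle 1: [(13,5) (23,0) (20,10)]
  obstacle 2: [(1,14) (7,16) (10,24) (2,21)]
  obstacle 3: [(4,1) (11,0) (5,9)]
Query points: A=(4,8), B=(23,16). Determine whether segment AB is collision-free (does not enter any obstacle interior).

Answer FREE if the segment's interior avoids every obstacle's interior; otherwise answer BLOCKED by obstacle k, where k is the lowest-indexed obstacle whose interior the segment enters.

BLOCKED by obstacle 3

Obstacle 1 [(13,5) (23,0) (20,10)]:
  edge (13,5)–(23,0): clear
  edge (23,0)–(20,10): clear
  edge (20,10)–(13,5): clear
  midpoint (27/2,12) outside
  → clear
Obstacle 2 [(1,14) (7,16) (10,24) (2,21)]:
  edge (1,14)–(7,16): clear
  edge (7,16)–(10,24): clear
  edge (10,24)–(2,21): clear
  edge (2,21)–(1,14): clear
  midpoint (27/2,12) outside
  → clear
Obstacle 3 [(4,1) (11,0) (5,9)]:
  edge (4,1)–(11,0): clear
  edge (11,0)–(5,9): crosses AB
  edge (5,9)–(4,1): crosses AB
  → BLOCKED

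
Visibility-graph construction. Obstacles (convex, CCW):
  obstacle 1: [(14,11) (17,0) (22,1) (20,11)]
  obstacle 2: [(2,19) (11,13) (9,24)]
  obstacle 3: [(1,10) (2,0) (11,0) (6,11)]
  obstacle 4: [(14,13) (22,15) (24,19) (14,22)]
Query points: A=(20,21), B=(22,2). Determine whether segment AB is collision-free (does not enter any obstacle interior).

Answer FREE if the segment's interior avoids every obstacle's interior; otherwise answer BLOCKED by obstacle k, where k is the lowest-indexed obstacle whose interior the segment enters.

BLOCKED by obstacle 4

Obstacle 1 [(14,11) (17,0) (22,1) (20,11)]:
  edge (14,11)–(17,0): clear
  edge (17,0)–(22,1): clear
  edge (22,1)–(20,11): clear
  edge (20,11)–(14,11): clear
  midpoint (21,23/2) outside
  → clear
Obstacle 2 [(2,19) (11,13) (9,24)]:
  edge (2,19)–(11,13): clear
  edge (11,13)–(9,24): clear
  edge (9,24)–(2,19): clear
  midpoint (21,23/2) outside
  → clear
Obstacle 3 [(1,10) (2,0) (11,0) (6,11)]:
  edge (1,10)–(2,0): clear
  edge (2,0)–(11,0): clear
  edge (11,0)–(6,11): clear
  edge (6,11)–(1,10): clear
  midpoint (21,23/2) outside
  → clear
Obstacle 4 [(14,13) (22,15) (24,19) (14,22)]:
  edge (14,13)–(22,15): crosses AB
  edge (22,15)–(24,19): clear
  edge (24,19)–(14,22): crosses AB
  edge (14,22)–(14,13): clear
  → BLOCKED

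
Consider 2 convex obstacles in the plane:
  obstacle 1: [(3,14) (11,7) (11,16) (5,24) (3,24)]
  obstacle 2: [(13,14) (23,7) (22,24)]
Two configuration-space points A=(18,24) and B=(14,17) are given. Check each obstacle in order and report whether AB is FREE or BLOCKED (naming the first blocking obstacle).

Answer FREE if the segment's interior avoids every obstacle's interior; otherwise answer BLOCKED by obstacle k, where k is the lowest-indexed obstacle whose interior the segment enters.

Obstacle 1 [(3,14) (11,7) (11,16) (5,24) (3,24)]:
  edge (3,14)–(11,7): clear
  edge (11,7)–(11,16): clear
  edge (11,16)–(5,24): clear
  edge (5,24)–(3,24): clear
  edge (3,24)–(3,14): clear
  midpoint (16,41/2) outside
  → clear
Obstacle 2 [(13,14) (23,7) (22,24)]:
  edge (13,14)–(23,7): clear
  edge (23,7)–(22,24): clear
  edge (22,24)–(13,14): clear
  midpoint (16,41/2) outside
  → clear

FREE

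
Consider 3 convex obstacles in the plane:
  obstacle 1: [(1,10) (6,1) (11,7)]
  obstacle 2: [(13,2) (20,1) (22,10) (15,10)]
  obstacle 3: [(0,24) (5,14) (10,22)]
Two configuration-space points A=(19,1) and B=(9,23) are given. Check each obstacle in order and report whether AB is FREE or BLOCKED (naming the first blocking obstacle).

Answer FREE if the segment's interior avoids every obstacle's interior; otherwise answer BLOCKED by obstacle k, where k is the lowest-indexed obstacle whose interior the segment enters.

BLOCKED by obstacle 2

Obstacle 1 [(1,10) (6,1) (11,7)]:
  edge (1,10)–(6,1): clear
  edge (6,1)–(11,7): clear
  edge (11,7)–(1,10): clear
  midpoint (14,12) outside
  → clear
Obstacle 2 [(13,2) (20,1) (22,10) (15,10)]:
  edge (13,2)–(20,1): crosses AB
  edge (20,1)–(22,10): clear
  edge (22,10)–(15,10): clear
  edge (15,10)–(13,2): crosses AB
  → BLOCKED
Obstacle 3 [(0,24) (5,14) (10,22)]:
  edge (0,24)–(5,14): clear
  edge (5,14)–(10,22): crosses AB
  edge (10,22)–(0,24): crosses AB
  → BLOCKED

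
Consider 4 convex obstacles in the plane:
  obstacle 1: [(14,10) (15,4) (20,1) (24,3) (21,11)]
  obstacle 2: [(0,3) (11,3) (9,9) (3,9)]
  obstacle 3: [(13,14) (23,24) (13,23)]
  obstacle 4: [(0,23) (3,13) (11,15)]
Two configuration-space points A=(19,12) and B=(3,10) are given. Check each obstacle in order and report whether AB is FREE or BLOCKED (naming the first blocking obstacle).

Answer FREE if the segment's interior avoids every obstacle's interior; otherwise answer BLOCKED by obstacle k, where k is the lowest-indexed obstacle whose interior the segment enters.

Obstacle 1 [(14,10) (15,4) (20,1) (24,3) (21,11)]:
  edge (14,10)–(15,4): clear
  edge (15,4)–(20,1): clear
  edge (20,1)–(24,3): clear
  edge (24,3)–(21,11): clear
  edge (21,11)–(14,10): clear
  midpoint (11,11) outside
  → clear
Obstacle 2 [(0,3) (11,3) (9,9) (3,9)]:
  edge (0,3)–(11,3): clear
  edge (11,3)–(9,9): clear
  edge (9,9)–(3,9): clear
  edge (3,9)–(0,3): clear
  midpoint (11,11) outside
  → clear
Obstacle 3 [(13,14) (23,24) (13,23)]:
  edge (13,14)–(23,24): clear
  edge (23,24)–(13,23): clear
  edge (13,23)–(13,14): clear
  midpoint (11,11) outside
  → clear
Obstacle 4 [(0,23) (3,13) (11,15)]:
  edge (0,23)–(3,13): clear
  edge (3,13)–(11,15): clear
  edge (11,15)–(0,23): clear
  midpoint (11,11) outside
  → clear

FREE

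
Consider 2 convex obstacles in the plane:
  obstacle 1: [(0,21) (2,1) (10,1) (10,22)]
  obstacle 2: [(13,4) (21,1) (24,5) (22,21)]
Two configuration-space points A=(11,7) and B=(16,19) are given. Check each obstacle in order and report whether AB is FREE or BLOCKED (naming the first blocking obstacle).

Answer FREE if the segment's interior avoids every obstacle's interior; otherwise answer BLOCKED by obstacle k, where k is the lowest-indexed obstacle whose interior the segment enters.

Obstacle 1 [(0,21) (2,1) (10,1) (10,22)]:
  edge (0,21)–(2,1): clear
  edge (2,1)–(10,1): clear
  edge (10,1)–(10,22): clear
  edge (10,22)–(0,21): clear
  midpoint (27/2,13) outside
  → clear
Obstacle 2 [(13,4) (21,1) (24,5) (22,21)]:
  edge (13,4)–(21,1): clear
  edge (21,1)–(24,5): clear
  edge (24,5)–(22,21): clear
  edge (22,21)–(13,4): clear
  midpoint (27/2,13) outside
  → clear

FREE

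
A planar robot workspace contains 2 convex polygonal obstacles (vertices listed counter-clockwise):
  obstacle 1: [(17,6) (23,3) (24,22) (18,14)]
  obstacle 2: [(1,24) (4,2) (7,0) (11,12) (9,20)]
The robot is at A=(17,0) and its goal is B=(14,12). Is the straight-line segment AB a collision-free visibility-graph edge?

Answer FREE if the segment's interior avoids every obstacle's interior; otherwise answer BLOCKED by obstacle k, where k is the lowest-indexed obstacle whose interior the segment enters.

Obstacle 1 [(17,6) (23,3) (24,22) (18,14)]:
  edge (17,6)–(23,3): clear
  edge (23,3)–(24,22): clear
  edge (24,22)–(18,14): clear
  edge (18,14)–(17,6): clear
  midpoint (31/2,6) outside
  → clear
Obstacle 2 [(1,24) (4,2) (7,0) (11,12) (9,20)]:
  edge (1,24)–(4,2): clear
  edge (4,2)–(7,0): clear
  edge (7,0)–(11,12): clear
  edge (11,12)–(9,20): clear
  edge (9,20)–(1,24): clear
  midpoint (31/2,6) outside
  → clear

FREE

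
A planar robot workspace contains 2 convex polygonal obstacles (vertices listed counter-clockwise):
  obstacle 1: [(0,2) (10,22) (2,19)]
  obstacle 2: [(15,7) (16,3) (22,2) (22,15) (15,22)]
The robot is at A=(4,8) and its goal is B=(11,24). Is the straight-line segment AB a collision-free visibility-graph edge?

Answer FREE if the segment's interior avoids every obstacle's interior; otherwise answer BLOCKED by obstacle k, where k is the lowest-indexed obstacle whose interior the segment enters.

Obstacle 1 [(0,2) (10,22) (2,19)]:
  edge (0,2)–(10,22): clear
  edge (10,22)–(2,19): clear
  edge (2,19)–(0,2): clear
  midpoint (15/2,16) outside
  → clear
Obstacle 2 [(15,7) (16,3) (22,2) (22,15) (15,22)]:
  edge (15,7)–(16,3): clear
  edge (16,3)–(22,2): clear
  edge (22,2)–(22,15): clear
  edge (22,15)–(15,22): clear
  edge (15,22)–(15,7): clear
  midpoint (15/2,16) outside
  → clear

FREE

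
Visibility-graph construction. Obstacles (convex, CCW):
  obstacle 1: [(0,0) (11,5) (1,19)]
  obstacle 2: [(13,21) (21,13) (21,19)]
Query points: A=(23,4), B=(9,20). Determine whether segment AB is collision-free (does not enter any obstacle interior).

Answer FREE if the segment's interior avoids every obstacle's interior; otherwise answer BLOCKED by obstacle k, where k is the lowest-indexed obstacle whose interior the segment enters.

FREE

Obstacle 1 [(0,0) (11,5) (1,19)]:
  edge (0,0)–(11,5): clear
  edge (11,5)–(1,19): clear
  edge (1,19)–(0,0): clear
  midpoint (16,12) outside
  → clear
Obstacle 2 [(13,21) (21,13) (21,19)]:
  edge (13,21)–(21,13): clear
  edge (21,13)–(21,19): clear
  edge (21,19)–(13,21): clear
  midpoint (16,12) outside
  → clear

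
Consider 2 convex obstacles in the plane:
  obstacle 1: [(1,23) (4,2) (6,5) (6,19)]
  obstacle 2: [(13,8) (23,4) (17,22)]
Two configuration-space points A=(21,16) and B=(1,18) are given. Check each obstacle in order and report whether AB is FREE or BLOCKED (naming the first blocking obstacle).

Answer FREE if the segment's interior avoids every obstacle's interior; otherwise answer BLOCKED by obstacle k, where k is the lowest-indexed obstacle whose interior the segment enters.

Obstacle 1 [(1,23) (4,2) (6,5) (6,19)]:
  edge (1,23)–(4,2): crosses AB
  edge (4,2)–(6,5): clear
  edge (6,5)–(6,19): crosses AB
  edge (6,19)–(1,23): clear
  → BLOCKED
Obstacle 2 [(13,8) (23,4) (17,22)]:
  edge (13,8)–(23,4): clear
  edge (23,4)–(17,22): crosses AB
  edge (17,22)–(13,8): crosses AB
  → BLOCKED

BLOCKED by obstacle 1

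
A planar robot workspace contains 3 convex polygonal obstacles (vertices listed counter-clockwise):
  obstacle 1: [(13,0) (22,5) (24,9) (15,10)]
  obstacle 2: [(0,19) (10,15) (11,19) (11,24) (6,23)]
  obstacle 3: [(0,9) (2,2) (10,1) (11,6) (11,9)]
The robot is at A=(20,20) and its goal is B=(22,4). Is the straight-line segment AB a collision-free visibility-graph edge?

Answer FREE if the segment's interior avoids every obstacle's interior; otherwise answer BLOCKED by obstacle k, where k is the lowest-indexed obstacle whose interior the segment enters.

Obstacle 1 [(13,0) (22,5) (24,9) (15,10)]:
  edge (13,0)–(22,5): crosses AB
  edge (22,5)–(24,9): clear
  edge (24,9)–(15,10): crosses AB
  edge (15,10)–(13,0): clear
  → BLOCKED
Obstacle 2 [(0,19) (10,15) (11,19) (11,24) (6,23)]:
  edge (0,19)–(10,15): clear
  edge (10,15)–(11,19): clear
  edge (11,19)–(11,24): clear
  edge (11,24)–(6,23): clear
  edge (6,23)–(0,19): clear
  midpoint (21,12) outside
  → clear
Obstacle 3 [(0,9) (2,2) (10,1) (11,6) (11,9)]:
  edge (0,9)–(2,2): clear
  edge (2,2)–(10,1): clear
  edge (10,1)–(11,6): clear
  edge (11,6)–(11,9): clear
  edge (11,9)–(0,9): clear
  midpoint (21,12) outside
  → clear

BLOCKED by obstacle 1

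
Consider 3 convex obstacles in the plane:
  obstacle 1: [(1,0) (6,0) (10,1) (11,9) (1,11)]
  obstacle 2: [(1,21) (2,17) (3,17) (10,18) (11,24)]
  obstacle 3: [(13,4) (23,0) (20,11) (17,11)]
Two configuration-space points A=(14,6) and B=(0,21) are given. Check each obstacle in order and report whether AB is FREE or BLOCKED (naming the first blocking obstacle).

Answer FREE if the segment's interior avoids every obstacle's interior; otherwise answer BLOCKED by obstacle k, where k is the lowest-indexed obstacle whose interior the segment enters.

Obstacle 1 [(1,0) (6,0) (10,1) (11,9) (1,11)]:
  edge (1,0)–(6,0): clear
  edge (6,0)–(10,1): clear
  edge (10,1)–(11,9): clear
  edge (11,9)–(1,11): clear
  edge (1,11)–(1,0): clear
  midpoint (7,27/2) outside
  → clear
Obstacle 2 [(1,21) (2,17) (3,17) (10,18) (11,24)]:
  edge (1,21)–(2,17): crosses AB
  edge (2,17)–(3,17): clear
  edge (3,17)–(10,18): crosses AB
  edge (10,18)–(11,24): clear
  edge (11,24)–(1,21): clear
  → BLOCKED
Obstacle 3 [(13,4) (23,0) (20,11) (17,11)]:
  edge (13,4)–(23,0): clear
  edge (23,0)–(20,11): clear
  edge (20,11)–(17,11): clear
  edge (17,11)–(13,4): clear
  midpoint (7,27/2) outside
  → clear

BLOCKED by obstacle 2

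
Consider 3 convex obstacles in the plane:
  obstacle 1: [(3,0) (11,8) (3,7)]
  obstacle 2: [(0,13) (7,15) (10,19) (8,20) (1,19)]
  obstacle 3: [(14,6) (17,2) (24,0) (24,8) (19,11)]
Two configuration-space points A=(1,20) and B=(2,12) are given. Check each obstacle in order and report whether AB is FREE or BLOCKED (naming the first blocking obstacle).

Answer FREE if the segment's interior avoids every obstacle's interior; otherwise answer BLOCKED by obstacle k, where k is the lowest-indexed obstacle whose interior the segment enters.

BLOCKED by obstacle 2

Obstacle 1 [(3,0) (11,8) (3,7)]:
  edge (3,0)–(11,8): clear
  edge (11,8)–(3,7): clear
  edge (3,7)–(3,0): clear
  midpoint (3/2,16) outside
  → clear
Obstacle 2 [(0,13) (7,15) (10,19) (8,20) (1,19)]:
  edge (0,13)–(7,15): crosses AB
  edge (7,15)–(10,19): clear
  edge (10,19)–(8,20): clear
  edge (8,20)–(1,19): crosses AB
  edge (1,19)–(0,13): clear
  → BLOCKED
Obstacle 3 [(14,6) (17,2) (24,0) (24,8) (19,11)]:
  edge (14,6)–(17,2): clear
  edge (17,2)–(24,0): clear
  edge (24,0)–(24,8): clear
  edge (24,8)–(19,11): clear
  edge (19,11)–(14,6): clear
  midpoint (3/2,16) outside
  → clear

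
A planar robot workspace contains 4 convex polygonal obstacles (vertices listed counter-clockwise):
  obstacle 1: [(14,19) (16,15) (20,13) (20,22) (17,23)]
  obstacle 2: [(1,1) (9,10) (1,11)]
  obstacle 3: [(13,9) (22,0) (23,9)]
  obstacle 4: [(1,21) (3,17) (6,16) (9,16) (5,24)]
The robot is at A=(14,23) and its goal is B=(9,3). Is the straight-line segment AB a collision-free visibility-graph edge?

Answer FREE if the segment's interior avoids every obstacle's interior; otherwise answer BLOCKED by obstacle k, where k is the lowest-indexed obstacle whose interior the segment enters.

FREE

Obstacle 1 [(14,19) (16,15) (20,13) (20,22) (17,23)]:
  edge (14,19)–(16,15): clear
  edge (16,15)–(20,13): clear
  edge (20,13)–(20,22): clear
  edge (20,22)–(17,23): clear
  edge (17,23)–(14,19): clear
  midpoint (23/2,13) outside
  → clear
Obstacle 2 [(1,1) (9,10) (1,11)]:
  edge (1,1)–(9,10): clear
  edge (9,10)–(1,11): clear
  edge (1,11)–(1,1): clear
  midpoint (23/2,13) outside
  → clear
Obstacle 3 [(13,9) (22,0) (23,9)]:
  edge (13,9)–(22,0): clear
  edge (22,0)–(23,9): clear
  edge (23,9)–(13,9): clear
  midpoint (23/2,13) outside
  → clear
Obstacle 4 [(1,21) (3,17) (6,16) (9,16) (5,24)]:
  edge (1,21)–(3,17): clear
  edge (3,17)–(6,16): clear
  edge (6,16)–(9,16): clear
  edge (9,16)–(5,24): clear
  edge (5,24)–(1,21): clear
  midpoint (23/2,13) outside
  → clear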